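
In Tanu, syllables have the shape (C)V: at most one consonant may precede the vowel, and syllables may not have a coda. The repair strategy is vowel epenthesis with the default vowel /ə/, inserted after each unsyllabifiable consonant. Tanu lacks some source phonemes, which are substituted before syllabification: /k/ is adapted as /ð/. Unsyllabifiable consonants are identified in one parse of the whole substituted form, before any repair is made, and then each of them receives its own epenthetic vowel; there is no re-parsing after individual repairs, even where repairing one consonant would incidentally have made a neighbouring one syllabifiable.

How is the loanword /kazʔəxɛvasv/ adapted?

ðazəʔəxɛvasəvə

Substitution: /k/ → /ð/, giving /ðazʔəxɛvasv/.
Syllabifying with onset maximization leaves /z/, /s/, /v/ stranded (no codas are permitted; onsets are limited to one consonant).
Each unlicensed consonant becomes the onset of a new syllable: /z/ → /zə/, /s/ → /sə/, /v/ → /və/.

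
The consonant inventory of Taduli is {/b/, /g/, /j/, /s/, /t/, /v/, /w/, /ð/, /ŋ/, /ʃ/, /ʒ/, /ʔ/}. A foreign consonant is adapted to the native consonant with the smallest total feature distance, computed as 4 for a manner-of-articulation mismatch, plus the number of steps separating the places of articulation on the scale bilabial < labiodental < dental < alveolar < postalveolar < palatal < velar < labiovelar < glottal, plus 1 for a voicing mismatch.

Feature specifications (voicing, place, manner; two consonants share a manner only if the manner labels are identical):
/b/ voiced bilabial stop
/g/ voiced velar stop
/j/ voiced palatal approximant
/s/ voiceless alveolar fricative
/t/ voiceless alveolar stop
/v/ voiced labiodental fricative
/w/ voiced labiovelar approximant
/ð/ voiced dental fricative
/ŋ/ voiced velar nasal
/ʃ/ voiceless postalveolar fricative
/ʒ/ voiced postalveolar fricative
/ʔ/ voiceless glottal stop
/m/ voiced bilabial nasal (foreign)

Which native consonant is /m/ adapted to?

/b/ is closest: manner differs (nasal→stop, +4), place distance 0 (bilabial→bilabial), same voicing; total 4. Next closest is /v/ at distance 5.

b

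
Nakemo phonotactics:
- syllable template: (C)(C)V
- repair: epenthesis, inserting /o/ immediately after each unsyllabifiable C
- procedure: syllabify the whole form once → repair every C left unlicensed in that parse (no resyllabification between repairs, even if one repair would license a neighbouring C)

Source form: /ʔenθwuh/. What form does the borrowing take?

ʔenoθwuho

Syllabifying with onset maximization leaves /n/, /h/ stranded (no codas are permitted; onsets may contain at most 2 consonants).
Inserting the epenthetic vowel yields /n/ → /no/, /h/ → /ho/.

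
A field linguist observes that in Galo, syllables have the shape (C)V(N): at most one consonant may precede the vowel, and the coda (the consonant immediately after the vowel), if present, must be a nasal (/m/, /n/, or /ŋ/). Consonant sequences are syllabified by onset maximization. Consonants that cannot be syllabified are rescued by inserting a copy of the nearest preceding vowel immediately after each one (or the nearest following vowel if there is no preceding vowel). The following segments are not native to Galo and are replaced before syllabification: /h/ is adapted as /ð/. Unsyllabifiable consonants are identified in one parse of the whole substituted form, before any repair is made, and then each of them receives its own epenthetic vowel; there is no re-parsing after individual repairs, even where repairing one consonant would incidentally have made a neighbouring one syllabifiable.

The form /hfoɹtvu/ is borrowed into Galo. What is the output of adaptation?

Substitution: /h/ → /ð/, giving /ðfoɹtvu/.
The consonants /ð/, /ɹ/, /t/ cannot be parsed into a legal (C)V(N) syllable (only a nasal (/m/, /n/, or /ŋ/) is licensed in coda position; onsets are limited to one consonant).
Inserting the epenthetic vowel yields /ð/ → /ðo/, /ɹ/ → /ɹo/, /t/ → /to/.

ðofoɹotovu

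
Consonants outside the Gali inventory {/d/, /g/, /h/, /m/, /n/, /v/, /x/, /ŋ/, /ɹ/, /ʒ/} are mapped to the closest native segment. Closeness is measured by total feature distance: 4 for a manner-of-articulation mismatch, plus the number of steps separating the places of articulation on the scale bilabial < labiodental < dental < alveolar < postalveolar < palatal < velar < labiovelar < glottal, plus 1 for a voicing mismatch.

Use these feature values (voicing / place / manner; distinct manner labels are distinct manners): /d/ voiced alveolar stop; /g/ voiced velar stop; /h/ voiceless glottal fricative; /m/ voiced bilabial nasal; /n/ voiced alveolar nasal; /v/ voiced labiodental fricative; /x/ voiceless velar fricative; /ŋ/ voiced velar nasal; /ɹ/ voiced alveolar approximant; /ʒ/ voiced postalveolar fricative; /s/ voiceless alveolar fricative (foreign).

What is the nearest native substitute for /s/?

/ʒ/ is closest: same manner (fricative), place distance 1 (alveolar→postalveolar), voicing differs (+1); total 2. Next closest is /v/ at distance 3.

ʒ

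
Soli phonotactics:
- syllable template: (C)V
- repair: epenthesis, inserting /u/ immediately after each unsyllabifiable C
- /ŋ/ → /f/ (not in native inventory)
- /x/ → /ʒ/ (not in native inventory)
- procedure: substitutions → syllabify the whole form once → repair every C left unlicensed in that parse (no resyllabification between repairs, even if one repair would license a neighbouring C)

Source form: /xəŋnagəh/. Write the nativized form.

ʒəfunagəhu

Substitution: /x/ → /ʒ/, /ŋ/ → /f/, giving /ʒəfnagəh/.
The consonants /f/, /h/ cannot be parsed into a legal (C)V syllable (no codas are permitted; onsets are limited to one consonant).
Each unlicensed consonant becomes the onset of a new syllable: /f/ → /fu/, /h/ → /hu/.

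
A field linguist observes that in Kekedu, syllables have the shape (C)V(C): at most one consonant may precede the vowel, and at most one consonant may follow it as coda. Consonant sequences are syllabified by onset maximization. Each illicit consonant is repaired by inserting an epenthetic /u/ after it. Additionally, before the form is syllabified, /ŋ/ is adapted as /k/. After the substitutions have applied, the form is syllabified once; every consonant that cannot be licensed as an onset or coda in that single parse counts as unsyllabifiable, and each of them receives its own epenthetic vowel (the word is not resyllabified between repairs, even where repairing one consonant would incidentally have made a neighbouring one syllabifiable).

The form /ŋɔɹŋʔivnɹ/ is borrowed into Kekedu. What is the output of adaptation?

kɔɹkuʔivnuɹu

Substitution: /ŋ/ → /k/, giving /kɔɹkʔivnɹ/.
Syllabifying with onset maximization leaves /k/, /n/, /ɹ/ stranded (at most one coda consonant is licensed; onsets are limited to one consonant).
Epenthesis after each stranded consonant: /k/ → /ku/, /n/ → /nu/, /ɹ/ → /ɹu/.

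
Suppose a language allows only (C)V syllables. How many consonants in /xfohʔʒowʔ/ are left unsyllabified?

5

Syllabifying with onset maximization leaves /x/, /h/, /ʔ/, /w/, /ʔ/ stranded (no codas are permitted; onsets are limited to one consonant).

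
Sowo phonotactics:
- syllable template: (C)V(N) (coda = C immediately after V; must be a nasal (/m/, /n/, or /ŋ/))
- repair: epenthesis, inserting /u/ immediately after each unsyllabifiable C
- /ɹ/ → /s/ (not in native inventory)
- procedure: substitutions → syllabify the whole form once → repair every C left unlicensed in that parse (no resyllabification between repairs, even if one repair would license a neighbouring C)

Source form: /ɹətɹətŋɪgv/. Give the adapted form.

Substitution: /ɹ/ → /s/, giving /sətsətŋɪgv/.
Syllabifying with onset maximization leaves /t/, /t/, /g/, /v/ stranded (only a nasal (/m/, /n/, or /ŋ/) is licensed in coda position; onsets are limited to one consonant).
Epenthesis after each stranded consonant: /t/ → /tu/, /t/ → /tu/, /g/ → /gu/, /v/ → /vu/.

sətusətuŋɪguvu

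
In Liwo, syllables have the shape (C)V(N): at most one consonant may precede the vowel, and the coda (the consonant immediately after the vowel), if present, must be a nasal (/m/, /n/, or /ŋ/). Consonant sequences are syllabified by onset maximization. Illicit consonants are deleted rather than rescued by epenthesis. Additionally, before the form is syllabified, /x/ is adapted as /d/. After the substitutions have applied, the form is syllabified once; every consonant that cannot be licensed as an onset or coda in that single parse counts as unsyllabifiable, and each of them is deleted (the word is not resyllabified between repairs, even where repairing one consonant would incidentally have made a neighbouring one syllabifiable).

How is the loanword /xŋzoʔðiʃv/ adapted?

zoði

Substitution: /x/ → /d/, giving /dŋzoʔðiʃv/.
The consonants /d/, /ŋ/, /ʔ/, /ʃ/, /v/ cannot be parsed into a legal (C)V(N) syllable (only a nasal (/m/, /n/, or /ŋ/) is licensed in coda position; onsets are limited to one consonant).
Deletion applies to /d/, /ŋ/, /ʔ/, /ʃ/, /v/.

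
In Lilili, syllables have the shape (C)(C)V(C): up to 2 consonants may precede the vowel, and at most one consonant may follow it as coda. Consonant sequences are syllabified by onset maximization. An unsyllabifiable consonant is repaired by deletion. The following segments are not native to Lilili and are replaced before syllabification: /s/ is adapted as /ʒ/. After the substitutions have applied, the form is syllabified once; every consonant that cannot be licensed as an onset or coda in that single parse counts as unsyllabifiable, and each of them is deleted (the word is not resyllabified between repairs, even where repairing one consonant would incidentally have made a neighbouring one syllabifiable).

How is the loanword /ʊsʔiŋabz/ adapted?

ʊʒʔiŋab

Substitution: /s/ → /ʒ/, giving /ʊʒʔiŋabz/.
Under (C)(C)V(C), the unsyllabifiable consonants are /z/ (at most one coda consonant is licensed; onsets may contain at most 2 consonants).
Deletion applies to /z/.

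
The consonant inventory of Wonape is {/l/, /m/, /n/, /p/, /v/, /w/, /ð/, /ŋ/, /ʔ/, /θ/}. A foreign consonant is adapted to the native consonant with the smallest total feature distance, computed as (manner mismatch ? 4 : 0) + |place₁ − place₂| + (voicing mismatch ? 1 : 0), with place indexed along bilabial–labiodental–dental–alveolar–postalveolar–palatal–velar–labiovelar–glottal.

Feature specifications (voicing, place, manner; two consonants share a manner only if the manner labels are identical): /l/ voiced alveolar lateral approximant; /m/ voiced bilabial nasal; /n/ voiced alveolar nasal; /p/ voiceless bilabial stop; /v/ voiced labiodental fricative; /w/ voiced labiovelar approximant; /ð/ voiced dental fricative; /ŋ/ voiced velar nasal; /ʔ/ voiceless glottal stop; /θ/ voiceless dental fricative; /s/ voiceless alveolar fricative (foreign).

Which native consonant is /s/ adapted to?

/θ/ is closest: same manner (fricative), place distance 1 (alveolar→dental), same voicing; total 1. Next closest is /ð/ at distance 2.

θ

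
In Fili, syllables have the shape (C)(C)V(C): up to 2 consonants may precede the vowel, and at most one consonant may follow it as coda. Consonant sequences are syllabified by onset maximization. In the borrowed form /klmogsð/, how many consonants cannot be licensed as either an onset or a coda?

Under (C)(C)V(C), the unsyllabifiable consonants are /k/, /s/, /ð/ (at most one coda consonant is licensed; onsets may contain at most 2 consonants).

3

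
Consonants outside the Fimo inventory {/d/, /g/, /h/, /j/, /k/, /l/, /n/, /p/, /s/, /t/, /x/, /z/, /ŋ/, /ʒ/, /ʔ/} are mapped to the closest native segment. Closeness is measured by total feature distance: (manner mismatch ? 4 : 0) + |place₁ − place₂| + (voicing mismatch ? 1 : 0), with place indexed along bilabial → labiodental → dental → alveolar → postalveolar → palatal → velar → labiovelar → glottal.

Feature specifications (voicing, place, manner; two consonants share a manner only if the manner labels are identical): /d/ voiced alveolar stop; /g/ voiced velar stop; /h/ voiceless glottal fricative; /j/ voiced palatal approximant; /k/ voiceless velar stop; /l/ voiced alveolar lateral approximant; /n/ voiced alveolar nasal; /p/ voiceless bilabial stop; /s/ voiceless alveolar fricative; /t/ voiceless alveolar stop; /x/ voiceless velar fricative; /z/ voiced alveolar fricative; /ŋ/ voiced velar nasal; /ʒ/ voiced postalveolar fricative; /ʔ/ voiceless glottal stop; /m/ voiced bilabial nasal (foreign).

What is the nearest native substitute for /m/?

n

/n/ is closest: same manner (nasal), place distance 3 (bilabial→alveolar), same voicing; total 3. Next closest is /p/ at distance 5.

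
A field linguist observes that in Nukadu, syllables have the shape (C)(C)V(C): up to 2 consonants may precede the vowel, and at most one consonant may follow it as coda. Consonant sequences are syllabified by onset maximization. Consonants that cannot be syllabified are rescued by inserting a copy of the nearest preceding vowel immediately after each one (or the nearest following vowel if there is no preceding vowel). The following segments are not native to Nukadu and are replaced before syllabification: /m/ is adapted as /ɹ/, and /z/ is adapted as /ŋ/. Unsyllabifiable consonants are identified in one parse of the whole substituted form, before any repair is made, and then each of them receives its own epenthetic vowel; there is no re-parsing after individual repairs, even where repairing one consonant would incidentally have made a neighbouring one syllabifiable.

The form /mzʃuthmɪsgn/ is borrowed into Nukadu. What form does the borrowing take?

ɹuŋʃuthɹɪsgɪnɪ

Substitution: /m/ → /ɹ/, /z/ → /ŋ/, giving /ɹŋʃuthɹɪsgn/.
Syllabifying with onset maximization leaves /ɹ/, /g/, /n/ stranded (at most one coda consonant is licensed; onsets may contain at most 2 consonants).
Inserting the epenthetic vowel yields /ɹ/ → /ɹu/, /g/ → /gɪ/, /n/ → /nɪ/.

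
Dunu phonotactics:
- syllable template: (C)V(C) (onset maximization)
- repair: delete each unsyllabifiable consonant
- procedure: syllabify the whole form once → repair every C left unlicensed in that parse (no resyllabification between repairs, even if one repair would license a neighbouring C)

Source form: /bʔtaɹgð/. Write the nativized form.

taɹ

Under (C)V(C), the unsyllabifiable consonants are /b/, /ʔ/, /g/, /ð/ (at most one coda consonant is licensed; onsets are limited to one consonant).
Deleting the stranded consonants removes /b/, /ʔ/, /g/, /ð/.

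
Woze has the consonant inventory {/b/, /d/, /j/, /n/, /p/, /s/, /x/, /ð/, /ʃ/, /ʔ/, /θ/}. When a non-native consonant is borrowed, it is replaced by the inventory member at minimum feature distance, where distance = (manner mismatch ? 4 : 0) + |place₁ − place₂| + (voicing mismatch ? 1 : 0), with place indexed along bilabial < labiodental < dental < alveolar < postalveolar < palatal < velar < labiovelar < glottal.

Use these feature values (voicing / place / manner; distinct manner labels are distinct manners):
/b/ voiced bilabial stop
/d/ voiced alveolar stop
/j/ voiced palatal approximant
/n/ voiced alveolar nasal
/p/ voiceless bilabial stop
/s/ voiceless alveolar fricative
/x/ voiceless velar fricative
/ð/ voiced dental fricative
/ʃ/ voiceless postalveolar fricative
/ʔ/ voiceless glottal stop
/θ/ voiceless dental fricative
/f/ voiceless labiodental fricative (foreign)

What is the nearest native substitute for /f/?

/θ/ is closest: same manner (fricative), place distance 1 (labiodental→dental), same voicing; total 1. Next closest is /s/ at distance 2.

θ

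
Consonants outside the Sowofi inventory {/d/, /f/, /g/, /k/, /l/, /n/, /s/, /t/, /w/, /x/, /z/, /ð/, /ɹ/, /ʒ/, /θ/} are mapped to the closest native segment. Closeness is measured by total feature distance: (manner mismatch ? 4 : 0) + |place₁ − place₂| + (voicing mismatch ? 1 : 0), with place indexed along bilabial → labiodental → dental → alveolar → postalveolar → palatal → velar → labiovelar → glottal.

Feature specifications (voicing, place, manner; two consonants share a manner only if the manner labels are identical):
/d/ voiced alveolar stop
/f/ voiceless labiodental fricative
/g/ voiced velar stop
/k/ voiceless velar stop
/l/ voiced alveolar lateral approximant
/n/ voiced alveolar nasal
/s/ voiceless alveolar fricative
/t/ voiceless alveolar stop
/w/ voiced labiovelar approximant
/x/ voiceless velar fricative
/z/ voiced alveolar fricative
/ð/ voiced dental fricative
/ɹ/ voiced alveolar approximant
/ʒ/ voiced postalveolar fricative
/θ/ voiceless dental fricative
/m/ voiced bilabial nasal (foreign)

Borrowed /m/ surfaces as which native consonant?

n

/n/ is closest: same manner (nasal), place distance 3 (bilabial→alveolar), same voicing; total 3. Next closest is /f/ at distance 6.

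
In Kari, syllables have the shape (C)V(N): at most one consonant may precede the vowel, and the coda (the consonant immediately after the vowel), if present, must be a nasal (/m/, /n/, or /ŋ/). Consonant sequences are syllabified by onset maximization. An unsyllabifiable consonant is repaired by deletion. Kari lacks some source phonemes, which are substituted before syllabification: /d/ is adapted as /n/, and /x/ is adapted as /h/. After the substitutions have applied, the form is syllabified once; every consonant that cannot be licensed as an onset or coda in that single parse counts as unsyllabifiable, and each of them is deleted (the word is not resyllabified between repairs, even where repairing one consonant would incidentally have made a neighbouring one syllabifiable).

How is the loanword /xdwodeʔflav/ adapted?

Substitution: /x/ → /h/, /d/ → /n/, giving /hnwoneʔflav/.
Under (C)V(N), the unsyllabifiable consonants are /h/, /n/, /ʔ/, /f/, /v/ (only a nasal (/m/, /n/, or /ŋ/) is licensed in coda position; onsets are limited to one consonant).
Each unlicensed consonant is deleted: /h/, /n/, /ʔ/, /f/, /v/.

wonela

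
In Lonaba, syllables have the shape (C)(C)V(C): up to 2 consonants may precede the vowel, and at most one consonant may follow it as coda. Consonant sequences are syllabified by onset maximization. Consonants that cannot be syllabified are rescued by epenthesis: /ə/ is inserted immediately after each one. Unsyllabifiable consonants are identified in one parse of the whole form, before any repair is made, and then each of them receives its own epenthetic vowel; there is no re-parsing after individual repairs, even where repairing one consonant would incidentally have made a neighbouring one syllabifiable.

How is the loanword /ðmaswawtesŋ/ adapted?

ðmaswawtesŋə

Syllabifying with onset maximization leaves /ŋ/ stranded (at most one coda consonant is licensed; onsets may contain at most 2 consonants).
Each unlicensed consonant becomes the onset of a new syllable: /ŋ/ → /ŋə/.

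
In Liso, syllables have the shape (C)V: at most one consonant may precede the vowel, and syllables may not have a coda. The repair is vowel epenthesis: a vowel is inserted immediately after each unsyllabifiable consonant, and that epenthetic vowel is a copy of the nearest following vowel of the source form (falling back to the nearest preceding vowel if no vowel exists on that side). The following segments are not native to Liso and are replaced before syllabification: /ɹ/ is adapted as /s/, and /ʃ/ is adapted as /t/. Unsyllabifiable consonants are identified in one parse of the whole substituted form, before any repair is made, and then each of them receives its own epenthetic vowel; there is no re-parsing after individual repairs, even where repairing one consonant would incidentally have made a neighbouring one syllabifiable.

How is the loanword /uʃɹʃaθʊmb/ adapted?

utasataθʊmʊbʊ

Substitution: /ʃ/ → /t/, /ɹ/ → /s/, giving /utstaθʊmb/.
Syllabifying with onset maximization leaves /t/, /s/, /m/, /b/ stranded (no codas are permitted; onsets are limited to one consonant).
Epenthesis after each stranded consonant: /t/ → /ta/, /s/ → /sa/, /m/ → /mʊ/, /b/ → /bʊ/.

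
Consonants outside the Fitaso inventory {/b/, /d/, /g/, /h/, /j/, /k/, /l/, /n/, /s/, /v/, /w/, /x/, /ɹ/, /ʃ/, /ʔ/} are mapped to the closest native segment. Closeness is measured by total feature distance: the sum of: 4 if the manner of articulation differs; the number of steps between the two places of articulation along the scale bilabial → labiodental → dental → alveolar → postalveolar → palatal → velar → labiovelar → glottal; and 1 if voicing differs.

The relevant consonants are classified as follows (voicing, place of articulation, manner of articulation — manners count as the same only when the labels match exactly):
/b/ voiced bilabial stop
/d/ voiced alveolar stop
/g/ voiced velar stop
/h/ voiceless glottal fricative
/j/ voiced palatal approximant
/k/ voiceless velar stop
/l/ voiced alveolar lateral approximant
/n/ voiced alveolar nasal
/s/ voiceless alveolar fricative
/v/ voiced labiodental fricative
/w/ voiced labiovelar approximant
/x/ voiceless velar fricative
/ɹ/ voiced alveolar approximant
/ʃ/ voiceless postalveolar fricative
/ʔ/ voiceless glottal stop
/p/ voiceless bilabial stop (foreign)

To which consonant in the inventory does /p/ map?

/b/ is closest: same manner (stop), place distance 0 (bilabial→bilabial), voicing differs (+1); total 1. Next closest is /d/ at distance 4.

b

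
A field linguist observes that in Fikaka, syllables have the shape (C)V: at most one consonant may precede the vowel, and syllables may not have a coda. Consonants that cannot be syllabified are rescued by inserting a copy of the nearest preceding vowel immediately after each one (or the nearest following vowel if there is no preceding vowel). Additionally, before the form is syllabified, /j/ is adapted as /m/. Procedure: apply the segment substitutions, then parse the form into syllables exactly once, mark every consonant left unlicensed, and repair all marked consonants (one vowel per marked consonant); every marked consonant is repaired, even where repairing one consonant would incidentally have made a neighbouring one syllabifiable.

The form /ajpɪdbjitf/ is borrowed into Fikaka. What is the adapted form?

amapɪdɪbɪmitifi

Substitution: /j/ → /m/, giving /ampɪdbmitf/.
Syllabifying with onset maximization leaves /m/, /d/, /b/, /t/, /f/ stranded (no codas are permitted; onsets are limited to one consonant).
Each unlicensed consonant becomes the onset of a new syllable: /m/ → /ma/, /d/ → /dɪ/, /b/ → /bɪ/, /t/ → /ti/, /f/ → /fi/.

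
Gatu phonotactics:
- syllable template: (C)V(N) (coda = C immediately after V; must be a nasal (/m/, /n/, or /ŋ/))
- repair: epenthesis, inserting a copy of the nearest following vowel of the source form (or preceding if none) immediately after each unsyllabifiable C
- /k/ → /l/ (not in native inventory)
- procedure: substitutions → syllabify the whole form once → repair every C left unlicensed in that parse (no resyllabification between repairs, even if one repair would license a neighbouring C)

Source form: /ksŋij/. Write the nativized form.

Substitution: /k/ → /l/, giving /lsŋij/.
Syllabifying with onset maximization leaves /l/, /s/, /j/ stranded (only a nasal (/m/, /n/, or /ŋ/) is licensed in coda position; onsets are limited to one consonant).
Inserting the epenthetic vowel yields /l/ → /li/, /s/ → /si/, /j/ → /ji/.

lisiŋiji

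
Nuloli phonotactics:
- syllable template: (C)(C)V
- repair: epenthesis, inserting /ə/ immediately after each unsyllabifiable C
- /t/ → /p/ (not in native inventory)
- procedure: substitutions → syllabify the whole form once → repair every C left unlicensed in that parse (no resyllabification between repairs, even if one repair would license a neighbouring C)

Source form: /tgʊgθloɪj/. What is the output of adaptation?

pgʊgəθloɪjə

Substitution: /t/ → /p/, giving /pgʊgθloɪj/.
Under (C)(C)V, the unsyllabifiable consonants are /g/, /j/ (no codas are permitted; onsets may contain at most 2 consonants).
Each unlicensed consonant becomes the onset of a new syllable: /g/ → /gə/, /j/ → /jə/.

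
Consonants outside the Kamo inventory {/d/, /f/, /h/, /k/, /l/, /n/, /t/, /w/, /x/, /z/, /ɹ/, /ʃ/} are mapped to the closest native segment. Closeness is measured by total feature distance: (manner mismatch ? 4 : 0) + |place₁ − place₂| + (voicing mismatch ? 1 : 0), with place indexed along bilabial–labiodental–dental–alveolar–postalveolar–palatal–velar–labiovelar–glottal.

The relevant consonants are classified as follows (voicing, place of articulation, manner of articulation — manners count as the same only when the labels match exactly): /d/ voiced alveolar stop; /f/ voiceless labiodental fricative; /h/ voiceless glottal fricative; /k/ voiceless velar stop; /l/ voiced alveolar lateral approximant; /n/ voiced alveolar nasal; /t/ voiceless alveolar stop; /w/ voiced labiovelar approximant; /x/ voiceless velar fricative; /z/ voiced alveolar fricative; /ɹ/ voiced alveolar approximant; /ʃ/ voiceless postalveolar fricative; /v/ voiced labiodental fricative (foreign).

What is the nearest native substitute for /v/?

/f/ is closest: same manner (fricative), place distance 0 (labiodental→labiodental), voicing differs (+1); total 1. Next closest is /z/ at distance 2.

f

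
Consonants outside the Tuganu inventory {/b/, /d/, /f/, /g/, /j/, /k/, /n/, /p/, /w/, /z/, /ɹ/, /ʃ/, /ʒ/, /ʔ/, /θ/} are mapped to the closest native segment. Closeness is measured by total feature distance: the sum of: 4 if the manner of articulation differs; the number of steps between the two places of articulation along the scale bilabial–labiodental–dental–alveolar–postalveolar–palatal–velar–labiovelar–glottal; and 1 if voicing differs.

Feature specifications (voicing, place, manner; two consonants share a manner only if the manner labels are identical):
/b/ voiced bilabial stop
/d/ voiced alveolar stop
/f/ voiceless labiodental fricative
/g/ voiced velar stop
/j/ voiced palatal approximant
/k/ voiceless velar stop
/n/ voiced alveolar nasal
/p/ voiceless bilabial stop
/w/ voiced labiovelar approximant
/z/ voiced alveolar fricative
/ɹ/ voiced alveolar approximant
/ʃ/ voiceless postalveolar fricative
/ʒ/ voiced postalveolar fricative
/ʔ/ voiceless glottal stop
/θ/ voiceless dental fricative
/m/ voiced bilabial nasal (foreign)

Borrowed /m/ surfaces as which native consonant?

n

/n/ is closest: same manner (nasal), place distance 3 (bilabial→alveolar), same voicing; total 3. Next closest is /b/ at distance 4.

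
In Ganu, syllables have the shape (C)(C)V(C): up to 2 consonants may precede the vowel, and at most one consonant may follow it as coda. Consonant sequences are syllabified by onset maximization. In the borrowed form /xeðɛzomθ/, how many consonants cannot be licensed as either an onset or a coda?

Syllabifying with onset maximization leaves /θ/ stranded (at most one coda consonant is licensed; onsets may contain at most 2 consonants).

1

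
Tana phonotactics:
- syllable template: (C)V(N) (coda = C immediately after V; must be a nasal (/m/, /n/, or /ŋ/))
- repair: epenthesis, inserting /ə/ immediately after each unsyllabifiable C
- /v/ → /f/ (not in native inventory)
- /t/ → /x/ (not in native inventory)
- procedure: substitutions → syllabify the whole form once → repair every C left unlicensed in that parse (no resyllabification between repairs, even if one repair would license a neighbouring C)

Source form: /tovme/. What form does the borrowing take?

xofəme

Substitution: /t/ → /x/, /v/ → /f/, giving /xofme/.
The consonants /f/ cannot be parsed into a legal (C)V(N) syllable (only a nasal (/m/, /n/, or /ŋ/) is licensed in coda position; onsets are limited to one consonant).
Inserting the epenthetic vowel yields /f/ → /fə/.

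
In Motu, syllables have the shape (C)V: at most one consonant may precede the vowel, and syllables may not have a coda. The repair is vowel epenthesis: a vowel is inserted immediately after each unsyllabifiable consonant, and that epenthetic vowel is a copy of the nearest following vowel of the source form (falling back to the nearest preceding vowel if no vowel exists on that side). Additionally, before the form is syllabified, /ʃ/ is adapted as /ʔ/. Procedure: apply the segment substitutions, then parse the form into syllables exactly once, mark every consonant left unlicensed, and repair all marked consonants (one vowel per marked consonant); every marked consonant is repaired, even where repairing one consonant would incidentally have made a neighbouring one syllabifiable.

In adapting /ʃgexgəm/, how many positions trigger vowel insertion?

3

After substitution the input is /ʔgexgəm/.
The unsyllabifiable consonants are /ʔ/, /x/, /m/; each receives one epenthetic vowel.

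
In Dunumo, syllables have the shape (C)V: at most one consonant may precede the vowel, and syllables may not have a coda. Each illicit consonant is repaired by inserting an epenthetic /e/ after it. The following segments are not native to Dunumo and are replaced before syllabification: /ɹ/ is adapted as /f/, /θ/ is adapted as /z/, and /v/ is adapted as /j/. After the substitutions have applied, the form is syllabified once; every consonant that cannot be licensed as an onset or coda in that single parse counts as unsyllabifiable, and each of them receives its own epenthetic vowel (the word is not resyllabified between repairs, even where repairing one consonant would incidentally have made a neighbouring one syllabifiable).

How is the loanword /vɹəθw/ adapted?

Substitution: /v/ → /j/, /ɹ/ → /f/, /θ/ → /z/, giving /jfəzw/.
The consonants /j/, /z/, /w/ cannot be parsed into a legal (C)V syllable (no codas are permitted; onsets are limited to one consonant).
Each unlicensed consonant becomes the onset of a new syllable: /j/ → /je/, /z/ → /ze/, /w/ → /we/.

jefəzewe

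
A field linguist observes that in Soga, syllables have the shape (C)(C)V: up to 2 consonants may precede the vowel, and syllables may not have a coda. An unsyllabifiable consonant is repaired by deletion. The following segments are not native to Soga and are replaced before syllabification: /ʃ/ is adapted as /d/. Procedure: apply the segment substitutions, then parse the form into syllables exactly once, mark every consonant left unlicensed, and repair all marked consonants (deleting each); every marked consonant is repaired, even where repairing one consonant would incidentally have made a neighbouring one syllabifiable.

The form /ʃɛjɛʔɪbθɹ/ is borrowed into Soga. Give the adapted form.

Substitution: /ʃ/ → /d/, giving /dɛjɛʔɪbθɹ/.
The consonants /b/, /θ/, /ɹ/ cannot be parsed into a legal (C)(C)V syllable (no codas are permitted; onsets may contain at most 2 consonants).
Each unlicensed consonant is deleted: /b/, /θ/, /ɹ/.

dɛjɛʔɪ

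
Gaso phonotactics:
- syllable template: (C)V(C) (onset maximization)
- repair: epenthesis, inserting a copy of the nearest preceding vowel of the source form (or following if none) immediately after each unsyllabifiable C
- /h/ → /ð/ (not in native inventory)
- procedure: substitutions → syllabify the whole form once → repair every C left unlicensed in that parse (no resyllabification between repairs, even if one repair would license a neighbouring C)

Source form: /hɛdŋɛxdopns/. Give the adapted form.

Substitution: /h/ → /ð/, giving /ðɛdŋɛxdopns/.
Syllabifying with onset maximization leaves /n/, /s/ stranded (at most one coda consonant is licensed; onsets are limited to one consonant).
Inserting the epenthetic vowel yields /n/ → /no/, /s/ → /so/.

ðɛdŋɛxdopnoso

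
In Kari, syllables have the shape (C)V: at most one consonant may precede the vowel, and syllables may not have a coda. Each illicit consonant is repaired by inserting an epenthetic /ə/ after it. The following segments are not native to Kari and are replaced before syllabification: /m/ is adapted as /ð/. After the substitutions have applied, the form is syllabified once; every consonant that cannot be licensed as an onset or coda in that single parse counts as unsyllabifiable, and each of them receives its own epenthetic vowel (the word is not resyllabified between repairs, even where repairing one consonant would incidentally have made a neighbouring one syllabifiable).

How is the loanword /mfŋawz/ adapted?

Substitution: /m/ → /ð/, giving /ðfŋawz/.
The consonants /ð/, /f/, /w/, /z/ cannot be parsed into a legal (C)V syllable (no codas are permitted; onsets are limited to one consonant).
Epenthesis after each stranded consonant: /ð/ → /ðə/, /f/ → /fə/, /w/ → /wə/, /z/ → /zə/.

ðəfəŋawəzə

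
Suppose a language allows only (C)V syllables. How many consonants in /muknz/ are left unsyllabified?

3

Under (C)V, the unsyllabifiable consonants are /k/, /n/, /z/ (no codas are permitted; onsets are limited to one consonant).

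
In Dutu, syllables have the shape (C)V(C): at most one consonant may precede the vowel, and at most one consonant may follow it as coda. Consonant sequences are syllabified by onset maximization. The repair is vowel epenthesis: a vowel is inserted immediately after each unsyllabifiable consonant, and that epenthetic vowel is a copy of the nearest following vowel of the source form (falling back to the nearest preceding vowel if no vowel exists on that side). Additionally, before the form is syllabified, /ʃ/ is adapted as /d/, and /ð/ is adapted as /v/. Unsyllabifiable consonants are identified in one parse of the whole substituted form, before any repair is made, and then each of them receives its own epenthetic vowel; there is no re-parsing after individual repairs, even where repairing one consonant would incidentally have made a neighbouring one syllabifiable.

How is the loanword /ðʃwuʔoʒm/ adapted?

Substitution: /ð/ → /v/, /ʃ/ → /d/, giving /vdwuʔoʒm/.
The consonants /v/, /d/, /m/ cannot be parsed into a legal (C)V(C) syllable (at most one coda consonant is licensed; onsets are limited to one consonant).
Inserting the epenthetic vowel yields /v/ → /vu/, /d/ → /du/, /m/ → /mo/.

vuduwuʔoʒmo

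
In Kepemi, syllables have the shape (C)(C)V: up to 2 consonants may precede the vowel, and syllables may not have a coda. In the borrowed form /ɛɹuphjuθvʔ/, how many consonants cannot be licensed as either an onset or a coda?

The consonants /p/, /θ/, /v/, /ʔ/ cannot be parsed into a legal (C)(C)V syllable (no codas are permitted; onsets may contain at most 2 consonants).

4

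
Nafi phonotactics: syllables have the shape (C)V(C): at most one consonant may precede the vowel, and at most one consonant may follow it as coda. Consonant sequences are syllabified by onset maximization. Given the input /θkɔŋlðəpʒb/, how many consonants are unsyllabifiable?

4

The consonants /θ/, /l/, /ʒ/, /b/ cannot be parsed into a legal (C)V(C) syllable (at most one coda consonant is licensed; onsets are limited to one consonant).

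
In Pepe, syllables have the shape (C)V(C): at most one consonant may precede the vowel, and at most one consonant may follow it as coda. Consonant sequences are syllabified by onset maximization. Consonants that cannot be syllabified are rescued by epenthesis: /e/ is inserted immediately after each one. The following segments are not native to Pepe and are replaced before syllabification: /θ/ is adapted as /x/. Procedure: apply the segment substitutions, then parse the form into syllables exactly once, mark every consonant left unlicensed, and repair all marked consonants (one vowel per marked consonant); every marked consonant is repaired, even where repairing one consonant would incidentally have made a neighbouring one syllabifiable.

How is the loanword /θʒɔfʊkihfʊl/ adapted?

Substitution: /θ/ → /x/, giving /xʒɔfʊkihfʊl/.
The consonants /x/ cannot be parsed into a legal (C)V(C) syllable (at most one coda consonant is licensed; onsets are limited to one consonant).
Epenthesis after each stranded consonant: /x/ → /xe/.

xeʒɔfʊkihfʊl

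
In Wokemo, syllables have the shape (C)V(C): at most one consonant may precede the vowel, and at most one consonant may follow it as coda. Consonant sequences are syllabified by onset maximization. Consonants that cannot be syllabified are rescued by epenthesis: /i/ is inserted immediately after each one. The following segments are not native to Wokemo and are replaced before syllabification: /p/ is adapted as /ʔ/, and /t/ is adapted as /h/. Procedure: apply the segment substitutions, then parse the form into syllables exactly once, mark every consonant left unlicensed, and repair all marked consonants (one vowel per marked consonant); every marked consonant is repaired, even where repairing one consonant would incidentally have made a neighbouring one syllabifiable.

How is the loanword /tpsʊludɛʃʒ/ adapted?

hiʔisʊludɛʃʒi

Substitution: /t/ → /h/, /p/ → /ʔ/, giving /hʔsʊludɛʃʒ/.
Under (C)V(C), the unsyllabifiable consonants are /h/, /ʔ/, /ʒ/ (at most one coda consonant is licensed; onsets are limited to one consonant).
Epenthesis after each stranded consonant: /h/ → /hi/, /ʔ/ → /ʔi/, /ʒ/ → /ʒi/.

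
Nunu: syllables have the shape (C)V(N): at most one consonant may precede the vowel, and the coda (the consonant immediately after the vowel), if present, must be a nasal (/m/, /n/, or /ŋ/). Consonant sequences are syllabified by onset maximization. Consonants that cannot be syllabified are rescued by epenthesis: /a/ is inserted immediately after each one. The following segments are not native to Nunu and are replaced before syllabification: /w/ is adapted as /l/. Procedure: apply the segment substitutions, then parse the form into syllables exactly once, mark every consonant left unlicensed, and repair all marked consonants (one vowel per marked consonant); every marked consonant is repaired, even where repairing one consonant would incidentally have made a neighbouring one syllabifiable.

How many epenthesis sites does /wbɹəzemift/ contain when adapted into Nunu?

After substitution the input is /lbɹəzemift/.
The unsyllabifiable consonants are /l/, /b/, /f/, /t/; each receives one epenthetic vowel.

4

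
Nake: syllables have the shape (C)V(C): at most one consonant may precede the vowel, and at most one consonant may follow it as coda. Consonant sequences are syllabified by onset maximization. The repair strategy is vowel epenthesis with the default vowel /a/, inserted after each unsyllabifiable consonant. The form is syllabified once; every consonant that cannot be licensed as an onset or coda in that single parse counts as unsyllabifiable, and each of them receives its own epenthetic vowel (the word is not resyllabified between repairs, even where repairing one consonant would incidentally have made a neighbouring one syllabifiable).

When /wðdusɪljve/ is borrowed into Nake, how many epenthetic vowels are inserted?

The unsyllabifiable consonants are /w/, /ð/, /j/; each receives one epenthetic vowel.

3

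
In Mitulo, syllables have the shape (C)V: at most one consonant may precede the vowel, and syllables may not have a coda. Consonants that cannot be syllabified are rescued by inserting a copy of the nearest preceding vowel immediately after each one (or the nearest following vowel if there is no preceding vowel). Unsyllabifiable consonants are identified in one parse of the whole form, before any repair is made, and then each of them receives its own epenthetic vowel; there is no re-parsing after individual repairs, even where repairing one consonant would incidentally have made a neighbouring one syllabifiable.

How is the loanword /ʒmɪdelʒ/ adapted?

ʒɪmɪdeleʒe

Syllabifying with onset maximization leaves /ʒ/, /l/, /ʒ/ stranded (no codas are permitted; onsets are limited to one consonant).
Epenthesis after each stranded consonant: /ʒ/ → /ʒɪ/, /l/ → /le/, /ʒ/ → /ʒe/.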